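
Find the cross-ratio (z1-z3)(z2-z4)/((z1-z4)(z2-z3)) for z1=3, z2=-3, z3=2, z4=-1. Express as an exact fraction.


Step 1: (z1-z3)(z2-z4) = 1 * (-2) = -2
Step 2: (z1-z4)(z2-z3) = 4 * (-5) = -20
Step 3: Cross-ratio = 2/20 = 1/10

1/10


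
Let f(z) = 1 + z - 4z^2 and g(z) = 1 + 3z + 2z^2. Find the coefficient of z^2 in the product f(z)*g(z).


Step 1: z^2 term in f*g comes from: (1)*(2z^2) + (z)*(3z) + (-4z^2)*(1)
Step 2: = 2 + 3 - 4
Step 3: = 1

1


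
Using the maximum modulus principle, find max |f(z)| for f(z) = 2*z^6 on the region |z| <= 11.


Step 1: On |z| = 11, |f(z)| = 2 * |z|^6 = 2 * 11^6
Step 2: By maximum modulus principle, maximum is on boundary.
Step 3: Maximum = 2 * 1771561 = 3543122

3543122


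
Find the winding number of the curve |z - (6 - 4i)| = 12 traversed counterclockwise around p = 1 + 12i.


Step 1: Center c = (6, -4), radius = 12
Step 2: |p - c|^2 = (-5)^2 + 16^2 = 281
Step 3: r^2 = 144
Step 4: |p-c| > r so winding number = 0

0


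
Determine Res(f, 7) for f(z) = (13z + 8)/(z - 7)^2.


Step 1: Pole of order 2 at z = 7
Step 2: Res = lim d/dz [(z - 7)^2 * f(z)] as z -> 7
Step 3: (z - 7)^2 * f(z) = 13z + 8
Step 4: d/dz[13z + 8] = 13

13


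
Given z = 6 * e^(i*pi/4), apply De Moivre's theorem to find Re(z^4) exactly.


Step 1: By De Moivre's theorem, z^4 = 6^4 * e^(i*4*pi/4) = 1296 * (cos(pi) + i*sin(pi))
Step 2: |z|^4 = 6^4 = 1296
Step 3: The angle pi already lies in [0, 2*pi)
Step 4: cos(pi) = -1
Step 5: Re(z^4) = 1296 * (-1) = -1296

-1296


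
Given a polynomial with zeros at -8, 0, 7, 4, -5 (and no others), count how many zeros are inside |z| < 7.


Step 1: Check each root:
  z = -8: |-8| = 8 >= 7
  z = 0: |0| = 0 < 7
  z = 7: |7| = 7 >= 7
  z = 4: |4| = 4 < 7
  z = -5: |-5| = 5 < 7
Step 2: Count = 3

3


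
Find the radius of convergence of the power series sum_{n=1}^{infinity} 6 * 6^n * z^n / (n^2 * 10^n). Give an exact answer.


Step 1: General term a_n = 6 * 6^n / (n^2 * 10^n)
Step 2: By the root test, |a_n|^(1/n) = 6^(1/n) * 6 / (n^(2/n) * 10) -> 6/10 as n -> infinity (since 6^(1/n) -> 1 and n^(2/n) -> 1)
Step 3: R = 1/lim|a_n|^(1/n) = 10/6 = 5/3

5/3


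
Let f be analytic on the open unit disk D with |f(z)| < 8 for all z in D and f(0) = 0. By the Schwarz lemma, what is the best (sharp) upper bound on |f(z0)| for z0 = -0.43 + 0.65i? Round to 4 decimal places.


Step 1: g = f/8 maps D -> D with g(0) = 0, so by the Schwarz lemma |g(z)| <= |z|, i.e. |f(z)| <= 8|z|; this is sharp (f(z) = 8z).
Step 2: |z0|^2 = (-0.43)^2 + 0.65^2 = 0.6074
Step 3: |z0| = sqrt(0.6074) = 0.779359
Step 4: Best bound = 8 * |z0| = 8 * 0.779359 = 6.2349

6.2349


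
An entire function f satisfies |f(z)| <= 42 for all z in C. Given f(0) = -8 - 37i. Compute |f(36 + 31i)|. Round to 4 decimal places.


Step 1: By Liouville's theorem, a bounded entire function is constant.
Step 2: f(z) = f(0) = -8 - 37i for all z.
Step 3: |f(w)| = |-8 - 37i| = sqrt(64 + 1369)
Step 4: = 37.855

37.855


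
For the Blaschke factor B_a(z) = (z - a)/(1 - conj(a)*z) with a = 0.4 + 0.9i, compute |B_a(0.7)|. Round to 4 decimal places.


Step 1: Numerator z0 - a = 0.7 - (0.4 + 0.9i) = 0.3 - 0.9i
Step 2: Denominator 1 - conj(a)*z0 = 1 - (0.4 - 0.9i)*0.7 = 0.72 + 0.63i
Step 3: |z0 - a|^2 = 0.3^2 + (-0.9)^2 = 0.9; |1 - conj(a)*z0|^2 = 0.72^2 + 0.63^2 = 0.9153
Step 4: |B_a(0.7)| = sqrt(0.9 / 0.9153) = sqrt(0.983284)
Step 5: = 0.9916

0.9916


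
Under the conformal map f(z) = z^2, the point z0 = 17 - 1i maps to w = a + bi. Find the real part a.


Step 1: z0 = 17 - 1i
Step 2: z0^2 = 17^2 - (-1)^2 - 34i
Step 3: real part = 289 - 1 = 288

288


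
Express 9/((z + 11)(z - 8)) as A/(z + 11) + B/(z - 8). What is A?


Step 1: Multiply both sides by (z + 11) and set z = -11
Step 2: A = 9 / (-11 - 8)
Step 3: A = 9 / (-19)
Step 4: A = -9/19

-9/19


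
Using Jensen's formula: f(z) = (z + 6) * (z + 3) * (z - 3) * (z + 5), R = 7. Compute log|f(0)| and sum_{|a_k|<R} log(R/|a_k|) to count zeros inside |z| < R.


Jensen's formula: (1/2pi)*integral log|f(Re^it)|dt = log|f(0)| + sum_{|a_k|<R} log(R/|a_k|)
Step 1: f(0) = 6 * 3 * (-3) * 5 = -270
Step 2: log|f(0)| = log|-6| + log|-3| + log|3| + log|-5| = 5.5984
Step 3: Zeros inside |z| < 7: -6, -3, 3, -5
Step 4: Jensen sum = log(7/6) + log(7/3) + log(7/3) + log(7/5) = 2.1852
Step 5: n(R) = number of terms in the Jensen sum = count of zeros inside |z| < 7 = 4

4


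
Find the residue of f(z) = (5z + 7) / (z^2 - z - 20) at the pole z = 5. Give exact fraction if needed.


Step 1: Q(z) = z^2 - z - 20 = (z - 5)(z + 4)
Step 2: Q'(z) = 2z - 1
Step 3: Q'(5) = 9, P(5) = 32
Step 4: Res = P(5)/Q'(5) = 32/9 = 32/9

32/9


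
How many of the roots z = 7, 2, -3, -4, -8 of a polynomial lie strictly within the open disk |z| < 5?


Step 1: Check each root:
  z = 7: |7| = 7 >= 5
  z = 2: |2| = 2 < 5
  z = -3: |-3| = 3 < 5
  z = -4: |-4| = 4 < 5
  z = -8: |-8| = 8 >= 5
Step 2: Count = 3

3


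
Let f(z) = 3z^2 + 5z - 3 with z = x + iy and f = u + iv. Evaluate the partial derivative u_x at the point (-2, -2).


Step 1: f(z) = 3(x+iy)^2 + 5(x+iy) - 3
Step 2: u = 3(x^2 - y^2) + 5x - 3
Step 3: u_x = 6x + 5
Step 4: At (-2, -2): u_x = -12 + 5 = -7

-7


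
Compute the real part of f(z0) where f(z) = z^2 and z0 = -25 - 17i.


Step 1: z0 = -25 - 17i
Step 2: z0^2 = (-25)^2 - (-17)^2 + 850i
Step 3: real part = 625 - 289 = 336

336


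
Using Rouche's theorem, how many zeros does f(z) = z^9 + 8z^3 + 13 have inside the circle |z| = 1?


Step 1: On |z| = 1 the three terms have sizes |z^9| = 1^9 = 1, |8z^3| = 8*1^3 = 8, |13| = 13
Step 2: The dominant term is g(z) = 13; let h(z) = z^9 + 8z^3 so f = g + h
Step 3: On |z| = 1: |g| = 13 and |h| <= 1 + 8 = 9
Step 4: Since 13 > 9, |h| < |g| on |z| = 1, so by Rouche f has the same number of zeros as g inside |z| < 1
Step 5: g(z) = 13 is a nonzero constant with no zeros inside |z| < 1. Answer = 0

0


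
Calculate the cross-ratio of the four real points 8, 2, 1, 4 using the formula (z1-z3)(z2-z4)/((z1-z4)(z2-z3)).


Step 1: (z1-z3)(z2-z4) = 7 * (-2) = -14
Step 2: (z1-z4)(z2-z3) = 4 * 1 = 4
Step 3: Cross-ratio = -14/4 = -7/2

-7/2


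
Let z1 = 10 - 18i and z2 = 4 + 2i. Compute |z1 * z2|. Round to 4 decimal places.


Step 1: |z1| = sqrt(10^2 + (-18)^2) = sqrt(424)
Step 2: |z2| = sqrt(4^2 + 2^2) = sqrt(20)
Step 3: |z1*z2| = |z1|*|z2| = sqrt(424) * sqrt(20) = sqrt(424 * 20) = sqrt(8480)
Step 4: = 92.0869

92.0869


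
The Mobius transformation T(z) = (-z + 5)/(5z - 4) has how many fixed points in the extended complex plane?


Step 1: Fixed points satisfy T(z) = z
Step 2: 5z^2 - 3z - 5 = 0
Step 3: Discriminant = (-3)^2 - 4*5*(-5) = 109
Step 4: Number of fixed points = 2

2


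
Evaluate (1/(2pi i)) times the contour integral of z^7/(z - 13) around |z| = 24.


Step 1: f(z) = z^7, a = 13 is inside |z| = 24
Step 2: By Cauchy integral formula: (1/(2pi*i)) * integral = f(a)
Step 3: f(13) = 13^7 = 62748517

62748517


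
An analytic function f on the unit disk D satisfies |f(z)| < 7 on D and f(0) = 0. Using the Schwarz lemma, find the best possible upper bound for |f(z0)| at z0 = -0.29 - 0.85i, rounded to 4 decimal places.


Step 1: g = f/7 maps D -> D with g(0) = 0, so by the Schwarz lemma |g(z)| <= |z|, i.e. |f(z)| <= 7|z|; this is sharp (f(z) = 7z).
Step 2: |z0|^2 = (-0.29)^2 + (-0.85)^2 = 0.8066
Step 3: |z0| = sqrt(0.8066) = 0.898109
Step 4: Best bound = 7 * |z0| = 7 * 0.898109 = 6.2868

6.2868


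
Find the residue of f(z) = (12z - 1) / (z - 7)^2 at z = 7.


Step 1: Pole of order 2 at z = 7
Step 2: Res = lim d/dz [(z - 7)^2 * f(z)] as z -> 7
Step 3: (z - 7)^2 * f(z) = 12z - 1
Step 4: d/dz[12z - 1] = 12

12


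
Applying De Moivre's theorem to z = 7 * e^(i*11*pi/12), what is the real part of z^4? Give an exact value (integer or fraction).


Step 1: By De Moivre's theorem, z^4 = 7^4 * e^(i*4*11*pi/12) = 2401 * (cos(11*pi/3) + i*sin(11*pi/3))
Step 2: |z|^4 = 7^4 = 2401
Step 3: Reduce the angle mod 2*pi: 11*pi/3 - 2*pi = 5*pi/3
Step 4: cos(5*pi/3) = 1/2
Step 5: Re(z^4) = 2401 * 1/2 = 2401/2

2401/2


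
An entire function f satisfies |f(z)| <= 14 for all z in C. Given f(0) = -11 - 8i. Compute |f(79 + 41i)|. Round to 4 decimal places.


Step 1: By Liouville's theorem, a bounded entire function is constant.
Step 2: f(z) = f(0) = -11 - 8i for all z.
Step 3: |f(w)| = |-11 - 8i| = sqrt(121 + 64)
Step 4: = 13.6015

13.6015


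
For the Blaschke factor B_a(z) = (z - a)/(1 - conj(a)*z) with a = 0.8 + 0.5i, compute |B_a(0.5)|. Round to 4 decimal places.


Step 1: Numerator z0 - a = 0.5 - (0.8 + 0.5i) = -0.3 - 0.5i
Step 2: Denominator 1 - conj(a)*z0 = 1 - (0.8 - 0.5i)*0.5 = 0.6 + 0.25i
Step 3: |z0 - a|^2 = (-0.3)^2 + (-0.5)^2 = 0.34; |1 - conj(a)*z0|^2 = 0.6^2 + 0.25^2 = 0.4225
Step 4: |B_a(0.5)| = sqrt(0.34 / 0.4225) = sqrt(0.804734)
Step 5: = 0.8971

0.8971


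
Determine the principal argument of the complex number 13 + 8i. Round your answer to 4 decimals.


Step 1: z = 13 + 8i
Step 2: arg(z) = atan2(8, 13)
Step 3: arg(z) = 0.5517

0.5517


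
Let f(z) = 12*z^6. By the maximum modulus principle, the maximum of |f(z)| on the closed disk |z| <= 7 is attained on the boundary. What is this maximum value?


Step 1: On |z| = 7, |f(z)| = 12 * |z|^6 = 12 * 7^6
Step 2: By maximum modulus principle, maximum is on boundary.
Step 3: Maximum = 12 * 117649 = 1411788

1411788


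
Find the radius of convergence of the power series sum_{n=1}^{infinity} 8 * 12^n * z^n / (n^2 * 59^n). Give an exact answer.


Step 1: General term a_n = 8 * 12^n / (n^2 * 59^n)
Step 2: By the root test, |a_n|^(1/n) = 8^(1/n) * 12 / (n^(2/n) * 59) -> 12/59 as n -> infinity (since 8^(1/n) -> 1 and n^(2/n) -> 1)
Step 3: R = 1/lim|a_n|^(1/n) = 59/12

59/12


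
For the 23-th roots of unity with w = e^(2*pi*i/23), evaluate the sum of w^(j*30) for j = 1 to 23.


Step 1: The sum sum_{j=1}^{n} w^(k*j) equals n if n | k, else 0.
Step 2: Here n = 23, k = 30
Step 3: Does n divide k? 23 | 30 -> False
Step 4: Sum = 0

0


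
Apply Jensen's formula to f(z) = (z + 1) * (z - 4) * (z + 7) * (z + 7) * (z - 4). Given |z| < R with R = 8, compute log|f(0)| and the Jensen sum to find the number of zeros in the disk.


Jensen's formula: (1/2pi)*integral log|f(Re^it)|dt = log|f(0)| + sum_{|a_k|<R} log(R/|a_k|)
Step 1: f(0) = 1 * (-4) * 7 * 7 * (-4) = 784
Step 2: log|f(0)| = log|-1| + log|4| + log|-7| + log|-7| + log|4| = 6.6644
Step 3: Zeros inside |z| < 8: -1, 4, -7, -7, 4
Step 4: Jensen sum = log(8/1) + log(8/4) + log(8/7) + log(8/7) + log(8/4) = 3.7328
Step 5: n(R) = number of terms in the Jensen sum = count of zeros inside |z| < 8 = 5

5


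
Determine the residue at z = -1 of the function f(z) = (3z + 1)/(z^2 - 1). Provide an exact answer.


Step 1: Q(z) = z^2 - 1 = (z + 1)(z - 1)
Step 2: Q'(z) = 2z
Step 3: Q'(-1) = -2, P(-1) = -2
Step 4: Res = P(-1)/Q'(-1) = -2/(-2) = 1

1


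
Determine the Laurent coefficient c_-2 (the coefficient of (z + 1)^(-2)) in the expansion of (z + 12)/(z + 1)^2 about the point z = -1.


Step 1: Write the numerator in powers of (z + 1): z + 12 = (z + 1) + (1*(-1) + 12) = (z + 1) + 11
Step 2: Divide by (z + 1)^2: f(z) = 11(z + 1)^(-2) + (z + 1)^(-1)
Step 3: This finite sum is the Laurent series of f about z = -1.
Step 4: Coefficient of (z + 1)^(-2) = 1*(-1) + 12 = 11

11


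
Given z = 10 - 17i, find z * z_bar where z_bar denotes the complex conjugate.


Step 1: conj(z) = 10 + 17i
Step 2: z * conj(z) = 10^2 + (-17)^2
Step 3: = 100 + 289 = 389

389


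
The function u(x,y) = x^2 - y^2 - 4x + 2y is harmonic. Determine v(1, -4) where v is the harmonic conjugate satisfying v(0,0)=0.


Step 1: v_x = -u_y = 2y - 2
Step 2: v_y = u_x = 2x - 4
Step 3: v = 2xy - 2x - 4y + C
Step 4: v(0,0) = 0 => C = 0
Step 5: v(1, -4) = 6

6


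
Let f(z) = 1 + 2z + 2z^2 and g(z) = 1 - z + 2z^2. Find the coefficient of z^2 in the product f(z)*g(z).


Step 1: z^2 term in f*g comes from: (1)*(2z^2) + (2z)*(-z) + (2z^2)*(1)
Step 2: = 2 - 2 + 2
Step 3: = 2

2


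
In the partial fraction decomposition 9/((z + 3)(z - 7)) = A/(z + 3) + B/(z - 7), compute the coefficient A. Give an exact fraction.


Step 1: Multiply both sides by (z + 3) and set z = -3
Step 2: A = 9 / (-3 - 7)
Step 3: A = 9 / (-10)
Step 4: A = -9/10

-9/10


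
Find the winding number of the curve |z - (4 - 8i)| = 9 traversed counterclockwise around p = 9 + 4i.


Step 1: Center c = (4, -8), radius = 9
Step 2: |p - c|^2 = 5^2 + 12^2 = 169
Step 3: r^2 = 81
Step 4: |p-c| > r so winding number = 0

0


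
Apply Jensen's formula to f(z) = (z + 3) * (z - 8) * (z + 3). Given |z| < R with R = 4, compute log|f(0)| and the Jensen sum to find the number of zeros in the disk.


Jensen's formula: (1/2pi)*integral log|f(Re^it)|dt = log|f(0)| + sum_{|a_k|<R} log(R/|a_k|)
Step 1: f(0) = 3 * (-8) * 3 = -72
Step 2: log|f(0)| = log|-3| + log|8| + log|-3| = 4.2767
Step 3: Zeros inside |z| < 4: -3, -3
Step 4: Jensen sum = log(4/3) + log(4/3) = 0.5754
Step 5: n(R) = number of terms in the Jensen sum = count of zeros inside |z| < 4 = 2

2


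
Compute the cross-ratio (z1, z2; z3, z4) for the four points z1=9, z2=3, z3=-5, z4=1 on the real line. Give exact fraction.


Step 1: (z1-z3)(z2-z4) = 14 * 2 = 28
Step 2: (z1-z4)(z2-z3) = 8 * 8 = 64
Step 3: Cross-ratio = 28/64 = 7/16

7/16


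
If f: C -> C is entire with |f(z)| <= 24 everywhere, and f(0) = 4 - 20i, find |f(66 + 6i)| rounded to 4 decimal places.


Step 1: By Liouville's theorem, a bounded entire function is constant.
Step 2: f(z) = f(0) = 4 - 20i for all z.
Step 3: |f(w)| = |4 - 20i| = sqrt(16 + 400)
Step 4: = 20.3961

20.3961


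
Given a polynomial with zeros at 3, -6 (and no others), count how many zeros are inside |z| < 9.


Step 1: Check each root:
  z = 3: |3| = 3 < 9
  z = -6: |-6| = 6 < 9
Step 2: Count = 2

2


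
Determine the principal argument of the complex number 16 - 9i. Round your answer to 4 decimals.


Step 1: z = 16 - 9i
Step 2: arg(z) = atan2(-9, 16)
Step 3: arg(z) = -0.5124

-0.5124


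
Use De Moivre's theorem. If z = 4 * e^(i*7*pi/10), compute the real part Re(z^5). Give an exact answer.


Step 1: By De Moivre's theorem, z^5 = 4^5 * e^(i*5*7*pi/10) = 1024 * (cos(7*pi/2) + i*sin(7*pi/2))
Step 2: |z|^5 = 4^5 = 1024
Step 3: Reduce the angle mod 2*pi: 7*pi/2 - 2*pi = 3*pi/2
Step 4: cos(3*pi/2) = 0
Step 5: Re(z^5) = 1024 * 0 = 0

0


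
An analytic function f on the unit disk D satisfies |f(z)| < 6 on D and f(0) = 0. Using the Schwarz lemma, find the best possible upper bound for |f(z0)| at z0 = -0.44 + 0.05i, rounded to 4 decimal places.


Step 1: g = f/6 maps D -> D with g(0) = 0, so by the Schwarz lemma |g(z)| <= |z|, i.e. |f(z)| <= 6|z|; this is sharp (f(z) = 6z).
Step 2: |z0|^2 = (-0.44)^2 + 0.05^2 = 0.1961
Step 3: |z0| = sqrt(0.1961) = 0.442832
Step 4: Best bound = 6 * |z0| = 6 * 0.442832 = 2.657

2.657


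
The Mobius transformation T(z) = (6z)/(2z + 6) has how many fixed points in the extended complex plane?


Step 1: Fixed points satisfy T(z) = z
Step 2: 2z^2 = 0
Step 3: Discriminant = 0^2 - 4*2*0 = 0
Step 4: Number of fixed points = 1

1


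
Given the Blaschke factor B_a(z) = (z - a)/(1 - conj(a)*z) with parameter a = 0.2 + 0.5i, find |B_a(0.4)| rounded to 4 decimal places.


Step 1: Numerator z0 - a = 0.4 - (0.2 + 0.5i) = 0.2 - 0.5i
Step 2: Denominator 1 - conj(a)*z0 = 1 - (0.2 - 0.5i)*0.4 = 0.92 + 0.2i
Step 3: |z0 - a|^2 = 0.2^2 + (-0.5)^2 = 0.29; |1 - conj(a)*z0|^2 = 0.92^2 + 0.2^2 = 0.8864
Step 4: |B_a(0.4)| = sqrt(0.29 / 0.8864) = sqrt(0.327166)
Step 5: = 0.572

0.572


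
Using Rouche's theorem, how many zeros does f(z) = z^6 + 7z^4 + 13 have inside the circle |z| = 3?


Step 1: On |z| = 3 the three terms have sizes |z^6| = 3^6 = 729, |7z^4| = 7*3^4 = 567, |13| = 13
Step 2: The dominant term is g(z) = z^6; let h(z) = 7z^4 + 13 so f = g + h
Step 3: On |z| = 3: |g| = 729 and |h| <= 567 + 13 = 580
Step 4: Since 729 > 580, |h| < |g| on |z| = 3, so by Rouche f has the same number of zeros as g inside |z| < 3
Step 5: g(z) = z^6 has 6 zeros (all at the origin) inside |z| < 3. Answer = 6

6


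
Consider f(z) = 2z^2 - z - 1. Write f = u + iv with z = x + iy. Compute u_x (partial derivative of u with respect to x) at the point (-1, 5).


Step 1: f(z) = 2(x+iy)^2 - (x+iy) - 1
Step 2: u = 2(x^2 - y^2) - x - 1
Step 3: u_x = 4x - 1
Step 4: At (-1, 5): u_x = -4 - 1 = -5

-5


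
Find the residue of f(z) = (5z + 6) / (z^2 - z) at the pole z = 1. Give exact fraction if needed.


Step 1: Q(z) = z^2 - z = (z - 1)(z)
Step 2: Q'(z) = 2z - 1
Step 3: Q'(1) = 1, P(1) = 11
Step 4: Res = P(1)/Q'(1) = 11/1 = 11

11


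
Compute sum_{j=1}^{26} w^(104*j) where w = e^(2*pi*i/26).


Step 1: The sum sum_{j=1}^{n} w^(k*j) equals n if n | k, else 0.
Step 2: Here n = 26, k = 104
Step 3: Does n divide k? 26 | 104 -> True
Step 4: Sum = 26

26


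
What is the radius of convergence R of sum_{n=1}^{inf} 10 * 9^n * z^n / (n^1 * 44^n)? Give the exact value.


Step 1: General term a_n = 10 * 9^n / (n^1 * 44^n)
Step 2: By the root test, |a_n|^(1/n) = 10^(1/n) * 9 / (n^(1/n) * 44) -> 9/44 as n -> infinity (since 10^(1/n) -> 1 and n^(1/n) -> 1)
Step 3: R = 1/lim|a_n|^(1/n) = 44/9

44/9


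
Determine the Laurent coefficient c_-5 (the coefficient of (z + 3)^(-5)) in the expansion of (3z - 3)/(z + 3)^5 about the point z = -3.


Step 1: Write the numerator in powers of (z + 3): 3z - 3 = 3(z + 3) + (3*(-3) - 3) = 3(z + 3) - 12
Step 2: Divide by (z + 3)^5: f(z) = -12(z + 3)^(-5) + 3(z + 3)^(-4)
Step 3: This finite sum is the Laurent series of f about z = -3.
Step 4: Coefficient of (z + 3)^(-5) = 3*(-3) - 3 = -12

-12


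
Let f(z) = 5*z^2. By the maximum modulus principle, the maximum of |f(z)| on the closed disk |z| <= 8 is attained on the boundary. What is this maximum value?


Step 1: On |z| = 8, |f(z)| = 5 * |z|^2 = 5 * 8^2
Step 2: By maximum modulus principle, maximum is on boundary.
Step 3: Maximum = 5 * 64 = 320

320


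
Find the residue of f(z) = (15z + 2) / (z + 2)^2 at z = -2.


Step 1: Pole of order 2 at z = -2
Step 2: Res = lim d/dz [(z + 2)^2 * f(z)] as z -> -2
Step 3: (z + 2)^2 * f(z) = 15z + 2
Step 4: d/dz[15z + 2] = 15

15


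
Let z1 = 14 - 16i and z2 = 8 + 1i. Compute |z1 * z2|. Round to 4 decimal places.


Step 1: |z1| = sqrt(14^2 + (-16)^2) = sqrt(452)
Step 2: |z2| = sqrt(8^2 + 1^2) = sqrt(65)
Step 3: |z1*z2| = |z1|*|z2| = sqrt(452) * sqrt(65) = sqrt(452 * 65) = sqrt(29380)
Step 4: = 171.406

171.406


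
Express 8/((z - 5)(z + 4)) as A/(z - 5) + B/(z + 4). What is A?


Step 1: Multiply both sides by (z - 5) and set z = 5
Step 2: A = 8 / (5 + 4)
Step 3: A = 8 / 9
Step 4: A = 8/9

8/9


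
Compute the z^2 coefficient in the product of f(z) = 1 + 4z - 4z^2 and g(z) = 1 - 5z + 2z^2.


Step 1: z^2 term in f*g comes from: (1)*(2z^2) + (4z)*(-5z) + (-4z^2)*(1)
Step 2: = 2 - 20 - 4
Step 3: = -22

-22


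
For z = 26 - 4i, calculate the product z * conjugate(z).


Step 1: conj(z) = 26 + 4i
Step 2: z * conj(z) = 26^2 + (-4)^2
Step 3: = 676 + 16 = 692

692


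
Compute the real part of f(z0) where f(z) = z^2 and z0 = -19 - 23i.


Step 1: z0 = -19 - 23i
Step 2: z0^2 = (-19)^2 - (-23)^2 + 874i
Step 3: real part = 361 - 529 = -168

-168


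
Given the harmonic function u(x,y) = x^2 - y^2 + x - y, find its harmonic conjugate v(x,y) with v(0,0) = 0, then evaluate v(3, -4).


Step 1: v_x = -u_y = 2y + 1
Step 2: v_y = u_x = 2x + 1
Step 3: v = 2xy + x + y + C
Step 4: v(0,0) = 0 => C = 0
Step 5: v(3, -4) = -25

-25


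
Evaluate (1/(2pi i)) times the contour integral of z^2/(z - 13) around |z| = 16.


Step 1: f(z) = z^2, a = 13 is inside |z| = 16
Step 2: By Cauchy integral formula: (1/(2pi*i)) * integral = f(a)
Step 3: f(13) = 13^2 = 169

169


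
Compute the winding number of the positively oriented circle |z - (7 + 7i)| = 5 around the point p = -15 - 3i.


Step 1: Center c = (7, 7), radius = 5
Step 2: |p - c|^2 = (-22)^2 + (-10)^2 = 584
Step 3: r^2 = 25
Step 4: |p-c| > r so winding number = 0

0


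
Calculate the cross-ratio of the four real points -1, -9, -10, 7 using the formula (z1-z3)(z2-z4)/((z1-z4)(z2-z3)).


Step 1: (z1-z3)(z2-z4) = 9 * (-16) = -144
Step 2: (z1-z4)(z2-z3) = (-8) * 1 = -8
Step 3: Cross-ratio = 144/8 = 18

18


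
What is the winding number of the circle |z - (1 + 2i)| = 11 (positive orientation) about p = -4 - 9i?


Step 1: Center c = (1, 2), radius = 11
Step 2: |p - c|^2 = (-5)^2 + (-11)^2 = 146
Step 3: r^2 = 121
Step 4: |p-c| > r so winding number = 0

0


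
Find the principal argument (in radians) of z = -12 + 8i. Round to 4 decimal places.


Step 1: z = -12 + 8i
Step 2: arg(z) = atan2(8, -12)
Step 3: arg(z) = 2.5536

2.5536


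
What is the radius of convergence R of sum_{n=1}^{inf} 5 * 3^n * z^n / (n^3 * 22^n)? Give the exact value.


Step 1: General term a_n = 5 * 3^n / (n^3 * 22^n)
Step 2: By the root test, |a_n|^(1/n) = 5^(1/n) * 3 / (n^(3/n) * 22) -> 3/22 as n -> infinity (since 5^(1/n) -> 1 and n^(3/n) -> 1)
Step 3: R = 1/lim|a_n|^(1/n) = 22/3

22/3


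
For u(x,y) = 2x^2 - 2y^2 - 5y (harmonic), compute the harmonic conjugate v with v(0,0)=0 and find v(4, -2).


Step 1: v_x = -u_y = 4y + 5
Step 2: v_y = u_x = 4x + 0
Step 3: v = 4xy + 5x + C
Step 4: v(0,0) = 0 => C = 0
Step 5: v(4, -2) = -12

-12


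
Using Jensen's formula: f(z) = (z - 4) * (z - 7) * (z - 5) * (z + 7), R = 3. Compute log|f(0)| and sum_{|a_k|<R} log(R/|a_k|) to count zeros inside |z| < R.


Jensen's formula: (1/2pi)*integral log|f(Re^it)|dt = log|f(0)| + sum_{|a_k|<R} log(R/|a_k|)
Step 1: f(0) = (-4) * (-7) * (-5) * 7 = -980
Step 2: log|f(0)| = log|4| + log|7| + log|5| + log|-7| = 6.8876
Step 3: Zeros inside |z| < 3: none
Step 4: Jensen sum = (empty sum) = 0
Step 5: n(R) = number of terms in the Jensen sum = count of zeros inside |z| < 3 = 0

0


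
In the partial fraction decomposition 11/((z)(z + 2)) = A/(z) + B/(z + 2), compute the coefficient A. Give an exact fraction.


Step 1: Multiply both sides by (z) and set z = 0
Step 2: A = 11 / (0 + 2)
Step 3: A = 11 / 2
Step 4: A = 11/2

11/2


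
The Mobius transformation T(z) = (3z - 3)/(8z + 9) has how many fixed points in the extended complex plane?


Step 1: Fixed points satisfy T(z) = z
Step 2: 8z^2 + 6z + 3 = 0
Step 3: Discriminant = 6^2 - 4*8*3 = -60
Step 4: Number of fixed points = 2

2


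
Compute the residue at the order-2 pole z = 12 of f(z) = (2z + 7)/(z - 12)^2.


Step 1: Pole of order 2 at z = 12
Step 2: Res = lim d/dz [(z - 12)^2 * f(z)] as z -> 12
Step 3: (z - 12)^2 * f(z) = 2z + 7
Step 4: d/dz[2z + 7] = 2

2


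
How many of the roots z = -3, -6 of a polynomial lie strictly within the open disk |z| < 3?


Step 1: Check each root:
  z = -3: |-3| = 3 >= 3
  z = -6: |-6| = 6 >= 3
Step 2: Count = 0

0


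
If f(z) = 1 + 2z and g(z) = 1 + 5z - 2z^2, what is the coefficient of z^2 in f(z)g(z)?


Step 1: z^2 term in f*g comes from: (1)*(-2z^2) + (2z)*(5z) + (0)*(1)
Step 2: = -2 + 10 + 0
Step 3: = 8

8


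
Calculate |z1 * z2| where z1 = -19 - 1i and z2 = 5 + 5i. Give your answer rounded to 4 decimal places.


Step 1: |z1| = sqrt((-19)^2 + (-1)^2) = sqrt(362)
Step 2: |z2| = sqrt(5^2 + 5^2) = sqrt(50)
Step 3: |z1*z2| = |z1|*|z2| = sqrt(362) * sqrt(50) = sqrt(362 * 50) = sqrt(18100)
Step 4: = 134.5362

134.5362


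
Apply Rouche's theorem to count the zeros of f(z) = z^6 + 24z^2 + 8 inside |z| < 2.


Step 1: On |z| = 2 the three terms have sizes |z^6| = 2^6 = 64, |24z^2| = 24*2^2 = 96, |8| = 8
Step 2: The dominant term is g(z) = 24z^2; let h(z) = z^6 + 8 so f = g + h
Step 3: On |z| = 2: |g| = 96 and |h| <= 64 + 8 = 72
Step 4: Since 96 > 72, |h| < |g| on |z| = 2, so by Rouche f has the same number of zeros as g inside |z| < 2
Step 5: g(z) = 24z^2 has 2 zeros (at the origin, multiplicity 2) inside |z| < 2. Answer = 2

2


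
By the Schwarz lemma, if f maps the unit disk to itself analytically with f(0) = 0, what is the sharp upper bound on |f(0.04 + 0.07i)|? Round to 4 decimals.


Step 1: Schwarz lemma: if f: D -> D is analytic with f(0) = 0, then |f(z)| <= |z| for all z in D, and this is sharp (f(z) = z).
Step 2: |z0|^2 = 0.04^2 + 0.07^2 = 0.0065
Step 3: |z0| = sqrt(0.0065) = 0.080623
Step 4: Best bound = |z0| = 0.0806

0.0806


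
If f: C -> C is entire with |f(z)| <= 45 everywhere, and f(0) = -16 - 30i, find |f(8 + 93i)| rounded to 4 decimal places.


Step 1: By Liouville's theorem, a bounded entire function is constant.
Step 2: f(z) = f(0) = -16 - 30i for all z.
Step 3: |f(w)| = |-16 - 30i| = sqrt(256 + 900)
Step 4: = 34.0

34.0


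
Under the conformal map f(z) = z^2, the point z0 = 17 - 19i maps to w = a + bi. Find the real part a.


Step 1: z0 = 17 - 19i
Step 2: z0^2 = 17^2 - (-19)^2 - 646i
Step 3: real part = 289 - 361 = -72

-72


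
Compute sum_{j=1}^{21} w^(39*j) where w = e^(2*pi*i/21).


Step 1: The sum sum_{j=1}^{n} w^(k*j) equals n if n | k, else 0.
Step 2: Here n = 21, k = 39
Step 3: Does n divide k? 21 | 39 -> False
Step 4: Sum = 0

0


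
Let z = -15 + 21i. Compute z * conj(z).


Step 1: conj(z) = -15 - 21i
Step 2: z * conj(z) = (-15)^2 + 21^2
Step 3: = 225 + 441 = 666

666


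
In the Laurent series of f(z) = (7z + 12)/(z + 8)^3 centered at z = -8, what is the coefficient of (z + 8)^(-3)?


Step 1: Write the numerator in powers of (z + 8): 7z + 12 = 7(z + 8) + (7*(-8) + 12) = 7(z + 8) - 44
Step 2: Divide by (z + 8)^3: f(z) = -44(z + 8)^(-3) + 7(z + 8)^(-2)
Step 3: This finite sum is the Laurent series of f about z = -8.
Step 4: Coefficient of (z + 8)^(-3) = 7*(-8) + 12 = -44

-44


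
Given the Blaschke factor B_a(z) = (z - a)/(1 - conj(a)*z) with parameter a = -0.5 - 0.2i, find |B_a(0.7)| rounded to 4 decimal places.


Step 1: Numerator z0 - a = 0.7 - (-0.5 - 0.2i) = 1.2 + 0.2i
Step 2: Denominator 1 - conj(a)*z0 = 1 - (-0.5 + 0.2i)*0.7 = 1.35 - 0.14i
Step 3: |z0 - a|^2 = 1.2^2 + 0.2^2 = 1.48; |1 - conj(a)*z0|^2 = 1.35^2 + (-0.14)^2 = 1.8421
Step 4: |B_a(0.7)| = sqrt(1.48 / 1.8421) = sqrt(0.803431)
Step 5: = 0.8963

0.8963


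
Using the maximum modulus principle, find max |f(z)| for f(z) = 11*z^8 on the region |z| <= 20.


Step 1: On |z| = 20, |f(z)| = 11 * |z|^8 = 11 * 20^8
Step 2: By maximum modulus principle, maximum is on boundary.
Step 3: Maximum = 11 * 25600000000 = 281600000000

281600000000


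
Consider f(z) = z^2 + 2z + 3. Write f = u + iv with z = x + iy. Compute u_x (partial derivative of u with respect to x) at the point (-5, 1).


Step 1: f(z) = (x+iy)^2 + 2(x+iy) + 3
Step 2: u = (x^2 - y^2) + 2x + 3
Step 3: u_x = 2x + 2
Step 4: At (-5, 1): u_x = -10 + 2 = -8

-8


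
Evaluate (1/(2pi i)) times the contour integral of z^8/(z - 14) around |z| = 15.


Step 1: f(z) = z^8, a = 14 is inside |z| = 15
Step 2: By Cauchy integral formula: (1/(2pi*i)) * integral = f(a)
Step 3: f(14) = 14^8 = 1475789056

1475789056


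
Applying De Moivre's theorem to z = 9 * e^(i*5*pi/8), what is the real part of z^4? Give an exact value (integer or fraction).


Step 1: By De Moivre's theorem, z^4 = 9^4 * e^(i*4*5*pi/8) = 6561 * (cos(5*pi/2) + i*sin(5*pi/2))
Step 2: |z|^4 = 9^4 = 6561
Step 3: Reduce the angle mod 2*pi: 5*pi/2 - 2*pi = pi/2
Step 4: cos(pi/2) = 0
Step 5: Re(z^4) = 6561 * 0 = 0

0


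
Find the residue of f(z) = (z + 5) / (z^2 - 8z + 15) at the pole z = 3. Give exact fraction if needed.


Step 1: Q(z) = z^2 - 8z + 15 = (z - 3)(z - 5)
Step 2: Q'(z) = 2z - 8
Step 3: Q'(3) = -2, P(3) = 8
Step 4: Res = P(3)/Q'(3) = 8/(-2) = -4

-4


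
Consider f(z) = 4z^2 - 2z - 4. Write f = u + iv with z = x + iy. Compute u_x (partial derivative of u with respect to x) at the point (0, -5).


Step 1: f(z) = 4(x+iy)^2 - 2(x+iy) - 4
Step 2: u = 4(x^2 - y^2) - 2x - 4
Step 3: u_x = 8x - 2
Step 4: At (0, -5): u_x = 0 - 2 = -2

-2


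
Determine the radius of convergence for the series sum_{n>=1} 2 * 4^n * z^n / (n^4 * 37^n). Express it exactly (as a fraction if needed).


Step 1: General term a_n = 2 * 4^n / (n^4 * 37^n)
Step 2: By the root test, |a_n|^(1/n) = 2^(1/n) * 4 / (n^(4/n) * 37) -> 4/37 as n -> infinity (since 2^(1/n) -> 1 and n^(4/n) -> 1)
Step 3: R = 1/lim|a_n|^(1/n) = 37/4

37/4


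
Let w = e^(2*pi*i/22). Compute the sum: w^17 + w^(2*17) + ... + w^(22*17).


Step 1: The sum sum_{j=1}^{n} w^(k*j) equals n if n | k, else 0.
Step 2: Here n = 22, k = 17
Step 3: Does n divide k? 22 | 17 -> False
Step 4: Sum = 0

0


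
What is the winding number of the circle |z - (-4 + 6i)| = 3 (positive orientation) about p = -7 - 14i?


Step 1: Center c = (-4, 6), radius = 3
Step 2: |p - c|^2 = (-3)^2 + (-20)^2 = 409
Step 3: r^2 = 9
Step 4: |p-c| > r so winding number = 0

0


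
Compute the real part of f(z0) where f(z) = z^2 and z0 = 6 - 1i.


Step 1: z0 = 6 - 1i
Step 2: z0^2 = 6^2 - (-1)^2 - 12i
Step 3: real part = 36 - 1 = 35

35


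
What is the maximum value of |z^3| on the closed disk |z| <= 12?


Step 1: On |z| = 12, |f(z)| = |z|^3 = 12^3
Step 2: By maximum modulus principle, maximum is on boundary.
Step 3: Maximum = 1728 = 1728

1728


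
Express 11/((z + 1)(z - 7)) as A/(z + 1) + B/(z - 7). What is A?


Step 1: Multiply both sides by (z + 1) and set z = -1
Step 2: A = 11 / (-1 - 7)
Step 3: A = 11 / (-8)
Step 4: A = -11/8

-11/8


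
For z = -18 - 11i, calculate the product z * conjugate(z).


Step 1: conj(z) = -18 + 11i
Step 2: z * conj(z) = (-18)^2 + (-11)^2
Step 3: = 324 + 121 = 445

445


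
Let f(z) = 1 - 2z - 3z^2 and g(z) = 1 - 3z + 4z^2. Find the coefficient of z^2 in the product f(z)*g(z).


Step 1: z^2 term in f*g comes from: (1)*(4z^2) + (-2z)*(-3z) + (-3z^2)*(1)
Step 2: = 4 + 6 - 3
Step 3: = 7

7


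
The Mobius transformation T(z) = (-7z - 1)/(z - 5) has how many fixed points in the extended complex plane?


Step 1: Fixed points satisfy T(z) = z
Step 2: z^2 + 2z + 1 = 0
Step 3: Discriminant = 2^2 - 4*1*1 = 0
Step 4: Number of fixed points = 1

1


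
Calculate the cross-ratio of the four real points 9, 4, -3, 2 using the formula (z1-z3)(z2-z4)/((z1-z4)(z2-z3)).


Step 1: (z1-z3)(z2-z4) = 12 * 2 = 24
Step 2: (z1-z4)(z2-z3) = 7 * 7 = 49
Step 3: Cross-ratio = 24/49 = 24/49

24/49


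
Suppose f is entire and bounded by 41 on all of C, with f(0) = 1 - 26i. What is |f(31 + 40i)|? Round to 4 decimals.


Step 1: By Liouville's theorem, a bounded entire function is constant.
Step 2: f(z) = f(0) = 1 - 26i for all z.
Step 3: |f(w)| = |1 - 26i| = sqrt(1 + 676)
Step 4: = 26.0192

26.0192


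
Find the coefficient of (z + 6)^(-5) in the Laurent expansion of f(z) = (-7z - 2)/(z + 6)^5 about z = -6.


Step 1: Write the numerator in powers of (z + 6): -7z - 2 = -7(z + 6) + (-7*(-6) - 2) = -7(z + 6) + 40
Step 2: Divide by (z + 6)^5: f(z) = 40(z + 6)^(-5) - 7(z + 6)^(-4)
Step 3: This finite sum is the Laurent series of f about z = -6.
Step 4: Coefficient of (z + 6)^(-5) = -7*(-6) - 2 = 40

40


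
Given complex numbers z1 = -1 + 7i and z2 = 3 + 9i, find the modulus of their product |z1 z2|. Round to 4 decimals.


Step 1: |z1| = sqrt((-1)^2 + 7^2) = sqrt(50)
Step 2: |z2| = sqrt(3^2 + 9^2) = sqrt(90)
Step 3: |z1*z2| = |z1|*|z2| = sqrt(50) * sqrt(90) = sqrt(50 * 90) = sqrt(4500)
Step 4: = 67.082

67.082


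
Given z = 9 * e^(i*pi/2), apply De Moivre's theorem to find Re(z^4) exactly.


Step 1: By De Moivre's theorem, z^4 = 9^4 * e^(i*4*pi/2) = 6561 * (cos(2*pi) + i*sin(2*pi))
Step 2: |z|^4 = 9^4 = 6561
Step 3: Reduce the angle mod 2*pi: 2*pi - 2*pi = 0
Step 4: cos(0) = 1
Step 5: Re(z^4) = 6561 * 1 = 6561

6561


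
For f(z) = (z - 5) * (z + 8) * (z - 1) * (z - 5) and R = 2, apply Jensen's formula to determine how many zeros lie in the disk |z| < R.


Jensen's formula: (1/2pi)*integral log|f(Re^it)|dt = log|f(0)| + sum_{|a_k|<R} log(R/|a_k|)
Step 1: f(0) = (-5) * 8 * (-1) * (-5) = -200
Step 2: log|f(0)| = log|5| + log|-8| + log|1| + log|5| = 5.2983
Step 3: Zeros inside |z| < 2: 1
Step 4: Jensen sum = log(2/1) = 0.6931
Step 5: n(R) = number of terms in the Jensen sum = count of zeros inside |z| < 2 = 1

1


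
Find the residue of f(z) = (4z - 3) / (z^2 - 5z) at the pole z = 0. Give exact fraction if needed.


Step 1: Q(z) = z^2 - 5z = (z)(z - 5)
Step 2: Q'(z) = 2z - 5
Step 3: Q'(0) = -5, P(0) = -3
Step 4: Res = P(0)/Q'(0) = -3/(-5) = 3/5

3/5


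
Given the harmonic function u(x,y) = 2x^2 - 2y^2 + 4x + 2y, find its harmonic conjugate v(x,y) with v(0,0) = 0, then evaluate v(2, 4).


Step 1: v_x = -u_y = 4y - 2
Step 2: v_y = u_x = 4x + 4
Step 3: v = 4xy - 2x + 4y + C
Step 4: v(0,0) = 0 => C = 0
Step 5: v(2, 4) = 44

44


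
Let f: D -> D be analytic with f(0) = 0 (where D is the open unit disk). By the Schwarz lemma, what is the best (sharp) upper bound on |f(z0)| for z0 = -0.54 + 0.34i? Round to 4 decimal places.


Step 1: Schwarz lemma: if f: D -> D is analytic with f(0) = 0, then |f(z)| <= |z| for all z in D, and this is sharp (f(z) = z).
Step 2: |z0|^2 = (-0.54)^2 + 0.34^2 = 0.4072
Step 3: |z0| = sqrt(0.4072) = 0.638122
Step 4: Best bound = |z0| = 0.6381

0.6381


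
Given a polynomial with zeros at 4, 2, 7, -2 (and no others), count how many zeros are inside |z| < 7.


Step 1: Check each root:
  z = 4: |4| = 4 < 7
  z = 2: |2| = 2 < 7
  z = 7: |7| = 7 >= 7
  z = -2: |-2| = 2 < 7
Step 2: Count = 3

3


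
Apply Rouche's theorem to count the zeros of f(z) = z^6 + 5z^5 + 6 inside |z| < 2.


Step 1: On |z| = 2 the three terms have sizes |z^6| = 2^6 = 64, |5z^5| = 5*2^5 = 160, |6| = 6
Step 2: The dominant term is g(z) = 5z^5; let h(z) = z^6 + 6 so f = g + h
Step 3: On |z| = 2: |g| = 160 and |h| <= 64 + 6 = 70
Step 4: Since 160 > 70, |h| < |g| on |z| = 2, so by Rouche f has the same number of zeros as g inside |z| < 2
Step 5: g(z) = 5z^5 has 5 zeros (at the origin, multiplicity 5) inside |z| < 2. Answer = 5

5


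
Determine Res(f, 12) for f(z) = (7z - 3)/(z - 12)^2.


Step 1: Pole of order 2 at z = 12
Step 2: Res = lim d/dz [(z - 12)^2 * f(z)] as z -> 12
Step 3: (z - 12)^2 * f(z) = 7z - 3
Step 4: d/dz[7z - 3] = 7

7


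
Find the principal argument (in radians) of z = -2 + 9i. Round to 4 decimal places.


Step 1: z = -2 + 9i
Step 2: arg(z) = atan2(9, -2)
Step 3: arg(z) = 1.7895

1.7895


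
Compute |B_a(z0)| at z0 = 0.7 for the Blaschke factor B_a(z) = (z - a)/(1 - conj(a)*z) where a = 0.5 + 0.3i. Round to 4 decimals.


Step 1: Numerator z0 - a = 0.7 - (0.5 + 0.3i) = 0.2 - 0.3i
Step 2: Denominator 1 - conj(a)*z0 = 1 - (0.5 - 0.3i)*0.7 = 0.65 + 0.21i
Step 3: |z0 - a|^2 = 0.2^2 + (-0.3)^2 = 0.13; |1 - conj(a)*z0|^2 = 0.65^2 + 0.21^2 = 0.4666
Step 4: |B_a(0.7)| = sqrt(0.13 / 0.4666) = sqrt(0.278611)
Step 5: = 0.5278

0.5278


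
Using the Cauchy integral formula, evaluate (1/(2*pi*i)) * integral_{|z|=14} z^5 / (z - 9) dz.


Step 1: f(z) = z^5, a = 9 is inside |z| = 14
Step 2: By Cauchy integral formula: (1/(2pi*i)) * integral = f(a)
Step 3: f(9) = 9^5 = 59049

59049


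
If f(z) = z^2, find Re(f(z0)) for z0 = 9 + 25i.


Step 1: z0 = 9 + 25i
Step 2: z0^2 = 9^2 - 25^2 + 450i
Step 3: real part = 81 - 625 = -544

-544


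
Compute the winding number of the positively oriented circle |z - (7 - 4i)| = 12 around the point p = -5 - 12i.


Step 1: Center c = (7, -4), radius = 12
Step 2: |p - c|^2 = (-12)^2 + (-8)^2 = 208
Step 3: r^2 = 144
Step 4: |p-c| > r so winding number = 0

0


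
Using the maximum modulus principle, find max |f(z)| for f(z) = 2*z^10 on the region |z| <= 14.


Step 1: On |z| = 14, |f(z)| = 2 * |z|^10 = 2 * 14^10
Step 2: By maximum modulus principle, maximum is on boundary.
Step 3: Maximum = 2 * 289254654976 = 578509309952

578509309952


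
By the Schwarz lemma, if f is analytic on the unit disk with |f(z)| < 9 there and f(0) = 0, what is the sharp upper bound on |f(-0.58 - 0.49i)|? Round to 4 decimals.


Step 1: g = f/9 maps D -> D with g(0) = 0, so by the Schwarz lemma |g(z)| <= |z|, i.e. |f(z)| <= 9|z|; this is sharp (f(z) = 9z).
Step 2: |z0|^2 = (-0.58)^2 + (-0.49)^2 = 0.5765
Step 3: |z0| = sqrt(0.5765) = 0.759276
Step 4: Best bound = 9 * |z0| = 9 * 0.759276 = 6.8335

6.8335


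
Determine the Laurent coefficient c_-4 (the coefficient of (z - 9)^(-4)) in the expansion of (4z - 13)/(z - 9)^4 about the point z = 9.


Step 1: Write the numerator in powers of (z - 9): 4z - 13 = 4(z - 9) + (4*9 - 13) = 4(z - 9) + 23
Step 2: Divide by (z - 9)^4: f(z) = 23(z - 9)^(-4) + 4(z - 9)^(-3)
Step 3: This finite sum is the Laurent series of f about z = 9.
Step 4: Coefficient of (z - 9)^(-4) = 4*9 - 13 = 23

23


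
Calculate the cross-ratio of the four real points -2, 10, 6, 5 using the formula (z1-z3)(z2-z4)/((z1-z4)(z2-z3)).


Step 1: (z1-z3)(z2-z4) = (-8) * 5 = -40
Step 2: (z1-z4)(z2-z3) = (-7) * 4 = -28
Step 3: Cross-ratio = 40/28 = 10/7

10/7


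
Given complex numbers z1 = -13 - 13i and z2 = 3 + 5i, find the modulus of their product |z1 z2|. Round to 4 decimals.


Step 1: |z1| = sqrt((-13)^2 + (-13)^2) = sqrt(338)
Step 2: |z2| = sqrt(3^2 + 5^2) = sqrt(34)
Step 3: |z1*z2| = |z1|*|z2| = sqrt(338) * sqrt(34) = sqrt(338 * 34) = sqrt(11492)
Step 4: = 107.2007

107.2007


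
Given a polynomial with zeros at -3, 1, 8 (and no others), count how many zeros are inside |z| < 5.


Step 1: Check each root:
  z = -3: |-3| = 3 < 5
  z = 1: |1| = 1 < 5
  z = 8: |8| = 8 >= 5
Step 2: Count = 2

2


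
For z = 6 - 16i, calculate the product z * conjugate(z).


Step 1: conj(z) = 6 + 16i
Step 2: z * conj(z) = 6^2 + (-16)^2
Step 3: = 36 + 256 = 292

292


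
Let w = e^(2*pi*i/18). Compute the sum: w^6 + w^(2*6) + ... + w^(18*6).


Step 1: The sum sum_{j=1}^{n} w^(k*j) equals n if n | k, else 0.
Step 2: Here n = 18, k = 6
Step 3: Does n divide k? 18 | 6 -> False
Step 4: Sum = 0

0


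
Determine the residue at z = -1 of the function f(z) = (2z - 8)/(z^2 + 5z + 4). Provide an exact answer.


Step 1: Q(z) = z^2 + 5z + 4 = (z + 1)(z + 4)
Step 2: Q'(z) = 2z + 5
Step 3: Q'(-1) = 3, P(-1) = -10
Step 4: Res = P(-1)/Q'(-1) = -10/3 = -10/3

-10/3


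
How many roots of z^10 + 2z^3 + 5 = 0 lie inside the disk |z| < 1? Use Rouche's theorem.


Step 1: On |z| = 1 the three terms have sizes |z^10| = 1^10 = 1, |2z^3| = 2*1^3 = 2, |5| = 5
Step 2: The dominant term is g(z) = 5; let h(z) = z^10 + 2z^3 so f = g + h
Step 3: On |z| = 1: |g| = 5 and |h| <= 1 + 2 = 3
Step 4: Since 5 > 3, |h| < |g| on |z| = 1, so by Rouche f has the same number of zeros as g inside |z| < 1
Step 5: g(z) = 5 is a nonzero constant with no zeros inside |z| < 1. Answer = 0

0


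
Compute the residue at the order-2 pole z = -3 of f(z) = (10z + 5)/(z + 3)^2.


Step 1: Pole of order 2 at z = -3
Step 2: Res = lim d/dz [(z + 3)^2 * f(z)] as z -> -3
Step 3: (z + 3)^2 * f(z) = 10z + 5
Step 4: d/dz[10z + 5] = 10

10


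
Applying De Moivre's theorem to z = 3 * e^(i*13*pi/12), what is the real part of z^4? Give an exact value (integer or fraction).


Step 1: By De Moivre's theorem, z^4 = 3^4 * e^(i*4*13*pi/12) = 81 * (cos(13*pi/3) + i*sin(13*pi/3))
Step 2: |z|^4 = 3^4 = 81
Step 3: Reduce the angle mod 2*pi: 13*pi/3 - 4*pi = pi/3
Step 4: cos(pi/3) = 1/2
Step 5: Re(z^4) = 81 * 1/2 = 81/2

81/2


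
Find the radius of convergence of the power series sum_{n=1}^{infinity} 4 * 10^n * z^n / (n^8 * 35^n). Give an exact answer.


Step 1: General term a_n = 4 * 10^n / (n^8 * 35^n)
Step 2: By the root test, |a_n|^(1/n) = 4^(1/n) * 10 / (n^(8/n) * 35) -> 10/35 as n -> infinity (since 4^(1/n) -> 1 and n^(8/n) -> 1)
Step 3: R = 1/lim|a_n|^(1/n) = 35/10 = 7/2

7/2


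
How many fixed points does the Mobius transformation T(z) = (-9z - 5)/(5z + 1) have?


Step 1: Fixed points satisfy T(z) = z
Step 2: 5z^2 + 10z + 5 = 0
Step 3: Discriminant = 10^2 - 4*5*5 = 0
Step 4: Number of fixed points = 1

1


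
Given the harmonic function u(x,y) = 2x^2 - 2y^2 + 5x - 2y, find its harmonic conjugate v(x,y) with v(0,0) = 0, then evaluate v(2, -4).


Step 1: v_x = -u_y = 4y + 2
Step 2: v_y = u_x = 4x + 5
Step 3: v = 4xy + 2x + 5y + C
Step 4: v(0,0) = 0 => C = 0
Step 5: v(2, -4) = -48

-48
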